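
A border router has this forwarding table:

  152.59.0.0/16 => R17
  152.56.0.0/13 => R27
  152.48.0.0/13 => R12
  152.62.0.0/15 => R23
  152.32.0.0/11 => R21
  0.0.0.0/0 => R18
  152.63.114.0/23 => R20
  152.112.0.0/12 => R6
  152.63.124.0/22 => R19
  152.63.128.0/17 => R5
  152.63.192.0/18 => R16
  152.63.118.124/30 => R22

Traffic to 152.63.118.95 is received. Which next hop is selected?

R23

Routes whose prefix contains 152.63.118.95:
  0.0.0.0/0 (default, matches everything) -> R18
  152.32.0.0/11 (152.32.0.0 - 152.63.255.255) -> R21
  152.56.0.0/13 (152.56.0.0 - 152.63.255.255) -> R27
  152.62.0.0/15 (152.62.0.0 - 152.63.255.255) -> R23
More-specific entries that do NOT match:
  152.63.118.124/30 (152.63.118.124 - 152.63.118.127) does not contain 152.63.118.95
  152.63.114.0/23 (152.63.114.0 - 152.63.115.255) does not contain 152.63.118.95
  152.63.124.0/22 (152.63.124.0 - 152.63.127.255) does not contain 152.63.118.95
  152.63.192.0/18 (152.63.192.0 - 152.63.255.255) does not contain 152.63.118.95
  152.63.128.0/17 (152.63.128.0 - 152.63.255.255) does not contain 152.63.118.95
  152.59.0.0/16 (152.59.0.0 - 152.59.255.255) does not contain 152.63.118.95
Longest matching prefix is /15 -> next hop R23.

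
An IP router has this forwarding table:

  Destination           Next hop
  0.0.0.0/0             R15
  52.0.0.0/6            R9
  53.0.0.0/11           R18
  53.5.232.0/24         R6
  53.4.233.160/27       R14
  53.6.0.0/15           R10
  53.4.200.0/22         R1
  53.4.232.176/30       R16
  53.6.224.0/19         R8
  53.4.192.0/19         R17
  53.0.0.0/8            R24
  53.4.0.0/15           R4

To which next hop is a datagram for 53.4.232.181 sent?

Routes whose prefix contains 53.4.232.181:
  0.0.0.0/0 (default, matches everything) -> R15
  52.0.0.0/6 (52.0.0.0 - 55.255.255.255) -> R9
  53.0.0.0/8 (53.0.0.0 - 53.255.255.255) -> R24
  53.0.0.0/11 (53.0.0.0 - 53.31.255.255) -> R18
  53.4.0.0/15 (53.4.0.0 - 53.5.255.255) -> R4
More-specific entries that do NOT match:
  53.4.232.176/30 (53.4.232.176 - 53.4.232.179) does not contain 53.4.232.181
  53.4.233.160/27 (53.4.233.160 - 53.4.233.191) does not contain 53.4.232.181
  53.5.232.0/24 (53.5.232.0 - 53.5.232.255) does not contain 53.4.232.181
  53.4.200.0/22 (53.4.200.0 - 53.4.203.255) does not contain 53.4.232.181
  53.6.224.0/19 (53.6.224.0 - 53.6.255.255) does not contain 53.4.232.181
  53.4.192.0/19 (53.4.192.0 - 53.4.223.255) does not contain 53.4.232.181
Longest matching prefix is /15 -> next hop R4.

R4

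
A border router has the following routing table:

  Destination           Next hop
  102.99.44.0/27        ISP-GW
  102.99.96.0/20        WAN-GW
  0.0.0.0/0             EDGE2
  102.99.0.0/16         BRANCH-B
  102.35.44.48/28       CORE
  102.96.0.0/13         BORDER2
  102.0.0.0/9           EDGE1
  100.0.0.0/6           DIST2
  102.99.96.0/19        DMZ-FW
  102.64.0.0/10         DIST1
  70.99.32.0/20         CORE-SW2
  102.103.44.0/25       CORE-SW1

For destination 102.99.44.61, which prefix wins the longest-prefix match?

102.99.0.0/16

Entries matching 102.99.44.61:
  0.0.0.0/0 (default, matches everything)
  100.0.0.0/6 (100.0.0.0 - 103.255.255.255)
  102.0.0.0/9 (102.0.0.0 - 102.127.255.255)
  102.64.0.0/10 (102.64.0.0 - 102.127.255.255)
  102.96.0.0/13 (102.96.0.0 - 102.103.255.255)
  102.99.0.0/16 (102.99.0.0 - 102.99.255.255)
Most specific is 102.99.0.0/16.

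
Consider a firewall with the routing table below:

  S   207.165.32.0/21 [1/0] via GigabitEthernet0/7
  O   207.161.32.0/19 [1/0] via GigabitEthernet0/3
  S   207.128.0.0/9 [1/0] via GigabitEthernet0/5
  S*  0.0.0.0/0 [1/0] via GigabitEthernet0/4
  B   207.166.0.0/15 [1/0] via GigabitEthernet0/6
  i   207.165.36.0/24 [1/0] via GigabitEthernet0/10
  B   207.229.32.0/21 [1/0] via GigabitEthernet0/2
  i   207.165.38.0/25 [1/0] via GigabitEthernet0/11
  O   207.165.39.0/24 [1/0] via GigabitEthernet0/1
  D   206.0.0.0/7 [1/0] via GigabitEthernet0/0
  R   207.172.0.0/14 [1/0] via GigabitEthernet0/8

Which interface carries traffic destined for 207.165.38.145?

Routes whose prefix contains 207.165.38.145:
  0.0.0.0/0 (default, matches everything) -> GigabitEthernet0/4
  206.0.0.0/7 (206.0.0.0 - 207.255.255.255) -> GigabitEthernet0/0
  207.128.0.0/9 (207.128.0.0 - 207.255.255.255) -> GigabitEthernet0/5
  207.165.32.0/21 (207.165.32.0 - 207.165.39.255) -> GigabitEthernet0/7
More-specific entries that do NOT match:
  207.165.38.0/25 (207.165.38.0 - 207.165.38.127) does not contain 207.165.38.145
  207.165.36.0/24 (207.165.36.0 - 207.165.36.255) does not contain 207.165.38.145
  207.165.39.0/24 (207.165.39.0 - 207.165.39.255) does not contain 207.165.38.145
Longest matching prefix is /21 -> interface GigabitEthernet0/7.

GigabitEthernet0/7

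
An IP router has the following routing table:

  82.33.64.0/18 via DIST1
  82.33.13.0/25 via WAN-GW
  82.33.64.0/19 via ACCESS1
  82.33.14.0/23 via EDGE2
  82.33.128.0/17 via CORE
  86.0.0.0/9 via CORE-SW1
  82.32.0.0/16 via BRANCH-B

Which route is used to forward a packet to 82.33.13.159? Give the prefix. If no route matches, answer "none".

82.33.13.159 is outside every listed prefix and there is no default route.

none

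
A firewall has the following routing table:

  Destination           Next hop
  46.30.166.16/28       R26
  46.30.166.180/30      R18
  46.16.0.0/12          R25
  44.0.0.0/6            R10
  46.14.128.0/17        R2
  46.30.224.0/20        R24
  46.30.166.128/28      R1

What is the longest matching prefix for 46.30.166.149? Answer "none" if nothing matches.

Entries matching 46.30.166.149:
  44.0.0.0/6 (44.0.0.0 - 47.255.255.255)
  46.16.0.0/12 (46.16.0.0 - 46.31.255.255)
Most specific is 46.16.0.0/12.

46.16.0.0/12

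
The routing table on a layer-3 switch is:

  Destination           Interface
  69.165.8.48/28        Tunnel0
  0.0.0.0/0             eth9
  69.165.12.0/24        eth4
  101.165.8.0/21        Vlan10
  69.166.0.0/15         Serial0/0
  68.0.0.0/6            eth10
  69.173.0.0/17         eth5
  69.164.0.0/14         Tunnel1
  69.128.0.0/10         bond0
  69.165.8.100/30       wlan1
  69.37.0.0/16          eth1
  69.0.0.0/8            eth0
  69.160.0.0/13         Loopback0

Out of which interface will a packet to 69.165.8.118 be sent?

Tunnel1

Routes whose prefix contains 69.165.8.118:
  0.0.0.0/0 (default, matches everything) -> eth9
  68.0.0.0/6 (68.0.0.0 - 71.255.255.255) -> eth10
  69.0.0.0/8 (69.0.0.0 - 69.255.255.255) -> eth0
  69.128.0.0/10 (69.128.0.0 - 69.191.255.255) -> bond0
  69.160.0.0/13 (69.160.0.0 - 69.167.255.255) -> Loopback0
  69.164.0.0/14 (69.164.0.0 - 69.167.255.255) -> Tunnel1
More-specific entries that do NOT match:
  69.165.8.100/30 (69.165.8.100 - 69.165.8.103) does not contain 69.165.8.118
  69.165.8.48/28 (69.165.8.48 - 69.165.8.63) does not contain 69.165.8.118
  69.165.12.0/24 (69.165.12.0 - 69.165.12.255) does not contain 69.165.8.118
  101.165.8.0/21 (101.165.8.0 - 101.165.15.255) does not contain 69.165.8.118
  69.173.0.0/17 (69.173.0.0 - 69.173.127.255) does not contain 69.165.8.118
  69.37.0.0/16 (69.37.0.0 - 69.37.255.255) does not contain 69.165.8.118
  69.166.0.0/15 (69.166.0.0 - 69.167.255.255) does not contain 69.165.8.118
Longest matching prefix is /14 -> interface Tunnel1.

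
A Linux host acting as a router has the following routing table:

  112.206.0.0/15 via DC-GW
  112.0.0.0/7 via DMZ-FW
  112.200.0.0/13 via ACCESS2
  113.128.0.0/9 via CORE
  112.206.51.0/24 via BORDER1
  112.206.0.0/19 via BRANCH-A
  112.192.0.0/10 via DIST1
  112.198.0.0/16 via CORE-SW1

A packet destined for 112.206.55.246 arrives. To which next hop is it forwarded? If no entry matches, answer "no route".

Routes whose prefix contains 112.206.55.246:
  112.0.0.0/7 (112.0.0.0 - 113.255.255.255) -> DMZ-FW
  112.192.0.0/10 (112.192.0.0 - 112.255.255.255) -> DIST1
  112.200.0.0/13 (112.200.0.0 - 112.207.255.255) -> ACCESS2
  112.206.0.0/15 (112.206.0.0 - 112.207.255.255) -> DC-GW
More-specific entries that do NOT match:
  112.206.51.0/24 (112.206.51.0 - 112.206.51.255) does not contain 112.206.55.246
  112.206.0.0/19 (112.206.0.0 - 112.206.31.255) does not contain 112.206.55.246
  112.198.0.0/16 (112.198.0.0 - 112.198.255.255) does not contain 112.206.55.246
Longest matching prefix is /15 -> next hop DC-GW.

DC-GW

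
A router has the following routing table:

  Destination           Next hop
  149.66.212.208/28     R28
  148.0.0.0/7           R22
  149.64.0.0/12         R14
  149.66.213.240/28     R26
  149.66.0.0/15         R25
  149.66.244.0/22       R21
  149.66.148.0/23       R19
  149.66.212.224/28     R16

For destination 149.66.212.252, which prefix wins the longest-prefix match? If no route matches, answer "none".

149.66.0.0/15

Entries matching 149.66.212.252:
  148.0.0.0/7 (148.0.0.0 - 149.255.255.255)
  149.64.0.0/12 (149.64.0.0 - 149.79.255.255)
  149.66.0.0/15 (149.66.0.0 - 149.67.255.255)
Most specific is 149.66.0.0/15.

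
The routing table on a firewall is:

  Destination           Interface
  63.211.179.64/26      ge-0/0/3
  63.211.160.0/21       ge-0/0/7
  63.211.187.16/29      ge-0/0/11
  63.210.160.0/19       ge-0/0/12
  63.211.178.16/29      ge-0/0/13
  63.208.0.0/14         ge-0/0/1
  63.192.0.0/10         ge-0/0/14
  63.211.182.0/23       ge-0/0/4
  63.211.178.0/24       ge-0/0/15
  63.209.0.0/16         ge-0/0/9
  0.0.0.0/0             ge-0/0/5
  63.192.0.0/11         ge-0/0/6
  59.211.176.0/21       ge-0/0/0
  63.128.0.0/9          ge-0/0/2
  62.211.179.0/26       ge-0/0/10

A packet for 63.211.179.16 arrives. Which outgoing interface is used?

ge-0/0/1

Routes whose prefix contains 63.211.179.16:
  0.0.0.0/0 (default, matches everything) -> ge-0/0/5
  63.128.0.0/9 (63.128.0.0 - 63.255.255.255) -> ge-0/0/2
  63.192.0.0/10 (63.192.0.0 - 63.255.255.255) -> ge-0/0/14
  63.192.0.0/11 (63.192.0.0 - 63.223.255.255) -> ge-0/0/6
  63.208.0.0/14 (63.208.0.0 - 63.211.255.255) -> ge-0/0/1
More-specific entries that do NOT match:
  63.211.187.16/29 (63.211.187.16 - 63.211.187.23) does not contain 63.211.179.16
  63.211.178.16/29 (63.211.178.16 - 63.211.178.23) does not contain 63.211.179.16
  63.211.179.64/26 (63.211.179.64 - 63.211.179.127) does not contain 63.211.179.16
  62.211.179.0/26 (62.211.179.0 - 62.211.179.63) does not contain 63.211.179.16
  63.211.178.0/24 (63.211.178.0 - 63.211.178.255) does not contain 63.211.179.16
  63.211.182.0/23 (63.211.182.0 - 63.211.183.255) does not contain 63.211.179.16
  63.211.160.0/21 (63.211.160.0 - 63.211.167.255) does not contain 63.211.179.16
  59.211.176.0/21 (59.211.176.0 - 59.211.183.255) does not contain 63.211.179.16
  63.210.160.0/19 (63.210.160.0 - 63.210.191.255) does not contain 63.211.179.16
  63.209.0.0/16 (63.209.0.0 - 63.209.255.255) does not contain 63.211.179.16
Longest matching prefix is /14 -> interface ge-0/0/1.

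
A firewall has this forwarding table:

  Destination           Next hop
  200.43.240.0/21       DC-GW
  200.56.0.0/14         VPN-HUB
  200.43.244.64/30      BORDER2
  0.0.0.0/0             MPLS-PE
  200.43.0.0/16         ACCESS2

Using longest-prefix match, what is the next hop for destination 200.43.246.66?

DC-GW

Routes whose prefix contains 200.43.246.66:
  0.0.0.0/0 (default, matches everything) -> MPLS-PE
  200.43.0.0/16 (200.43.0.0 - 200.43.255.255) -> ACCESS2
  200.43.240.0/21 (200.43.240.0 - 200.43.247.255) -> DC-GW
More-specific entries that do NOT match:
  200.43.244.64/30 (200.43.244.64 - 200.43.244.67) does not contain 200.43.246.66
Longest matching prefix is /21 -> next hop DC-GW.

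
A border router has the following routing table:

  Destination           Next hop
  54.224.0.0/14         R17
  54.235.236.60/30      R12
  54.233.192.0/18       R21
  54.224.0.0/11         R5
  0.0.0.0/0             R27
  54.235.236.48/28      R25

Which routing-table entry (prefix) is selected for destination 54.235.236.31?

54.224.0.0/11

Entries matching 54.235.236.31:
  0.0.0.0/0 (default, matches everything)
  54.224.0.0/11 (54.224.0.0 - 54.255.255.255)
Most specific is 54.224.0.0/11.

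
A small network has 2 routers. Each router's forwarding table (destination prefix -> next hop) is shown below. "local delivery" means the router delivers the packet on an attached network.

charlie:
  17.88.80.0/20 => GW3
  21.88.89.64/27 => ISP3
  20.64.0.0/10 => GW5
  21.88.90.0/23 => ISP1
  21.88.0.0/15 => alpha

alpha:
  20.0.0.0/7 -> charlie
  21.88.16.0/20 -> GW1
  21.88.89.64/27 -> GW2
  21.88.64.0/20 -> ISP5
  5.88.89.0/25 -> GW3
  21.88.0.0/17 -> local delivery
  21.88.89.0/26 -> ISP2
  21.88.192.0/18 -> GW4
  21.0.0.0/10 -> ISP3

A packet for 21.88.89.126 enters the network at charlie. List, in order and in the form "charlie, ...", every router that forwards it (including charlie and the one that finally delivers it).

At charlie: longest match for 21.88.89.126 is 21.88.0.0/15 -> alpha
At alpha: longest match for 21.88.89.126 is 21.88.0.0/17 -> local delivery

charlie, alpha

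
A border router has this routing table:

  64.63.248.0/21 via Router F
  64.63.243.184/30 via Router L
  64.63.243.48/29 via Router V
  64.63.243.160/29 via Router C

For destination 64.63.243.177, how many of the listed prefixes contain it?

No listed prefix contains 64.63.243.177.
Total matching entries: 0.

0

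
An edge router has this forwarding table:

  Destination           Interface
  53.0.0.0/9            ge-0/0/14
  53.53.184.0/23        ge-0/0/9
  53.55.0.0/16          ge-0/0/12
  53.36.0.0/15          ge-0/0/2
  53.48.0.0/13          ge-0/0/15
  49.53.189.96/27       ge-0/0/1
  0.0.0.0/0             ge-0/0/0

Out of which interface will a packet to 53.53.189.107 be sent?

ge-0/0/15

Routes whose prefix contains 53.53.189.107:
  0.0.0.0/0 (default, matches everything) -> ge-0/0/0
  53.0.0.0/9 (53.0.0.0 - 53.127.255.255) -> ge-0/0/14
  53.48.0.0/13 (53.48.0.0 - 53.55.255.255) -> ge-0/0/15
More-specific entries that do NOT match:
  49.53.189.96/27 (49.53.189.96 - 49.53.189.127) does not contain 53.53.189.107
  53.53.184.0/23 (53.53.184.0 - 53.53.185.255) does not contain 53.53.189.107
  53.55.0.0/16 (53.55.0.0 - 53.55.255.255) does not contain 53.53.189.107
  53.36.0.0/15 (53.36.0.0 - 53.37.255.255) does not contain 53.53.189.107
Longest matching prefix is /13 -> interface ge-0/0/15.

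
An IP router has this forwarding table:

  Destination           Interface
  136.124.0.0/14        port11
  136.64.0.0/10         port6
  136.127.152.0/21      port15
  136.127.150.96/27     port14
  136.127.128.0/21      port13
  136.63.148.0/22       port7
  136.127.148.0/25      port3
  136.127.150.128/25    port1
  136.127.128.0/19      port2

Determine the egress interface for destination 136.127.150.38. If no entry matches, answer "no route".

port2

Routes whose prefix contains 136.127.150.38:
  136.64.0.0/10 (136.64.0.0 - 136.127.255.255) -> port6
  136.124.0.0/14 (136.124.0.0 - 136.127.255.255) -> port11
  136.127.128.0/19 (136.127.128.0 - 136.127.159.255) -> port2
More-specific entries that do NOT match:
  136.127.150.96/27 (136.127.150.96 - 136.127.150.127) does not contain 136.127.150.38
  136.127.148.0/25 (136.127.148.0 - 136.127.148.127) does not contain 136.127.150.38
  136.127.150.128/25 (136.127.150.128 - 136.127.150.255) does not contain 136.127.150.38
  136.63.148.0/22 (136.63.148.0 - 136.63.151.255) does not contain 136.127.150.38
  136.127.152.0/21 (136.127.152.0 - 136.127.159.255) does not contain 136.127.150.38
  136.127.128.0/21 (136.127.128.0 - 136.127.135.255) does not contain 136.127.150.38
Longest matching prefix is /19 -> interface port2.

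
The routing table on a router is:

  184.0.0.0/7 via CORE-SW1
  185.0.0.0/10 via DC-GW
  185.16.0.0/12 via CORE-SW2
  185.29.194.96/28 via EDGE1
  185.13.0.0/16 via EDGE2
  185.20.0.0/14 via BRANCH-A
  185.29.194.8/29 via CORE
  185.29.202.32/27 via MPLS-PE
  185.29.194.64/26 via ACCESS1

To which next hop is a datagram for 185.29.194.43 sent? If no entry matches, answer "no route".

Routes whose prefix contains 185.29.194.43:
  184.0.0.0/7 (184.0.0.0 - 185.255.255.255) -> CORE-SW1
  185.0.0.0/10 (185.0.0.0 - 185.63.255.255) -> DC-GW
  185.16.0.0/12 (185.16.0.0 - 185.31.255.255) -> CORE-SW2
More-specific entries that do NOT match:
  185.29.194.8/29 (185.29.194.8 - 185.29.194.15) does not contain 185.29.194.43
  185.29.194.96/28 (185.29.194.96 - 185.29.194.111) does not contain 185.29.194.43
  185.29.202.32/27 (185.29.202.32 - 185.29.202.63) does not contain 185.29.194.43
  185.29.194.64/26 (185.29.194.64 - 185.29.194.127) does not contain 185.29.194.43
  185.13.0.0/16 (185.13.0.0 - 185.13.255.255) does not contain 185.29.194.43
  185.20.0.0/14 (185.20.0.0 - 185.23.255.255) does not contain 185.29.194.43
Longest matching prefix is /12 -> next hop CORE-SW2.

CORE-SW2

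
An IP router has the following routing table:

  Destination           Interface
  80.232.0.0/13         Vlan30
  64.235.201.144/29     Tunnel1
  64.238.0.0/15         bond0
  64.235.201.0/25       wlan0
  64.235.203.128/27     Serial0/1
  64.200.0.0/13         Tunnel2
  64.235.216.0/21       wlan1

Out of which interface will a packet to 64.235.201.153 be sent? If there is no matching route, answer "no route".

No entry's prefix contains 64.235.201.153; there is no default route.

no route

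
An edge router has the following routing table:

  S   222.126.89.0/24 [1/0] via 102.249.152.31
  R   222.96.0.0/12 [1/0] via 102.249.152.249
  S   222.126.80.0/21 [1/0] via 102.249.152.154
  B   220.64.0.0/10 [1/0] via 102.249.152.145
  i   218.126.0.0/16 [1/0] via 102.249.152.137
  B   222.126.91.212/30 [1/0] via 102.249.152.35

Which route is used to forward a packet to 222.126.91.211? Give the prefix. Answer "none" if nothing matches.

222.126.91.211 is outside every listed prefix and there is no default route.

none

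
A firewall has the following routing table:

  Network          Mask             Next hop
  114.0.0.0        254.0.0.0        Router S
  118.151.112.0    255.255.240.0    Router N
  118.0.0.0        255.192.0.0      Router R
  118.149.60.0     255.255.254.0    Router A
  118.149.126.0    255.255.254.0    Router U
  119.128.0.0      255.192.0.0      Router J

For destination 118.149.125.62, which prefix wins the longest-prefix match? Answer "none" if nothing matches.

118.149.125.62 is outside every listed prefix and there is no default route.

none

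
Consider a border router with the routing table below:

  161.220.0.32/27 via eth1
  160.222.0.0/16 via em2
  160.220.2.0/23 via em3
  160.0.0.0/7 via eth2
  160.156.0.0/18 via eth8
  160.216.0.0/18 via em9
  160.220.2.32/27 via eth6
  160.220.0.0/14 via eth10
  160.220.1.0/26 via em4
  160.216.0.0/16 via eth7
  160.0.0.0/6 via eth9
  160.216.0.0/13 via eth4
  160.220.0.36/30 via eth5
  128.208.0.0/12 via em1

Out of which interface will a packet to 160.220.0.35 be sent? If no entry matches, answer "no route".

eth10

Routes whose prefix contains 160.220.0.35:
  160.0.0.0/6 (160.0.0.0 - 163.255.255.255) -> eth9
  160.0.0.0/7 (160.0.0.0 - 161.255.255.255) -> eth2
  160.216.0.0/13 (160.216.0.0 - 160.223.255.255) -> eth4
  160.220.0.0/14 (160.220.0.0 - 160.223.255.255) -> eth10
More-specific entries that do NOT match:
  160.220.0.36/30 (160.220.0.36 - 160.220.0.39) does not contain 160.220.0.35
  161.220.0.32/27 (161.220.0.32 - 161.220.0.63) does not contain 160.220.0.35
  160.220.2.32/27 (160.220.2.32 - 160.220.2.63) does not contain 160.220.0.35
  160.220.1.0/26 (160.220.1.0 - 160.220.1.63) does not contain 160.220.0.35
  160.220.2.0/23 (160.220.2.0 - 160.220.3.255) does not contain 160.220.0.35
  160.156.0.0/18 (160.156.0.0 - 160.156.63.255) does not contain 160.220.0.35
  160.216.0.0/18 (160.216.0.0 - 160.216.63.255) does not contain 160.220.0.35
  160.222.0.0/16 (160.222.0.0 - 160.222.255.255) does not contain 160.220.0.35
  160.216.0.0/16 (160.216.0.0 - 160.216.255.255) does not contain 160.220.0.35
Longest matching prefix is /14 -> interface eth10.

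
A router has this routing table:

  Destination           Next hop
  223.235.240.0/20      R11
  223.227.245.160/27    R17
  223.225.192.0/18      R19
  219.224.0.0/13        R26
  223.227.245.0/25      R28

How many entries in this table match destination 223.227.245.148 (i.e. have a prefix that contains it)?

No listed prefix contains 223.227.245.148.
Total matching entries: 0.

0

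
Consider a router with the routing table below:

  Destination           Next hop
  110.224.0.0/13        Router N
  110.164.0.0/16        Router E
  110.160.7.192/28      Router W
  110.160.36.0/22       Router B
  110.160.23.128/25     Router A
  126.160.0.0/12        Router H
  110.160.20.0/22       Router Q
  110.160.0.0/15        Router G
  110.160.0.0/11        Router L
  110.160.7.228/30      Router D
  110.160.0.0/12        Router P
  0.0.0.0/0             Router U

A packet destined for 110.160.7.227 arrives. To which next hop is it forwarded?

Routes whose prefix contains 110.160.7.227:
  0.0.0.0/0 (default, matches everything) -> Router U
  110.160.0.0/11 (110.160.0.0 - 110.191.255.255) -> Router L
  110.160.0.0/12 (110.160.0.0 - 110.175.255.255) -> Router P
  110.160.0.0/15 (110.160.0.0 - 110.161.255.255) -> Router G
More-specific entries that do NOT match:
  110.160.7.228/30 (110.160.7.228 - 110.160.7.231) does not contain 110.160.7.227
  110.160.7.192/28 (110.160.7.192 - 110.160.7.207) does not contain 110.160.7.227
  110.160.23.128/25 (110.160.23.128 - 110.160.23.255) does not contain 110.160.7.227
  110.160.36.0/22 (110.160.36.0 - 110.160.39.255) does not contain 110.160.7.227
  110.160.20.0/22 (110.160.20.0 - 110.160.23.255) does not contain 110.160.7.227
  110.164.0.0/16 (110.164.0.0 - 110.164.255.255) does not contain 110.160.7.227
Longest matching prefix is /15 -> next hop Router G.

Router G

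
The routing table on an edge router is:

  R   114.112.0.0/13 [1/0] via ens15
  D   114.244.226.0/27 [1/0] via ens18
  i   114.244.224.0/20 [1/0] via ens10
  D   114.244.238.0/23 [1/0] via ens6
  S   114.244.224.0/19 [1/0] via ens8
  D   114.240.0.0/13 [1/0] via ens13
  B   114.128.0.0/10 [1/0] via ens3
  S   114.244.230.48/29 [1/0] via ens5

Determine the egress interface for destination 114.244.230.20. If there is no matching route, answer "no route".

ens10

Routes whose prefix contains 114.244.230.20:
  114.240.0.0/13 (114.240.0.0 - 114.247.255.255) -> ens13
  114.244.224.0/19 (114.244.224.0 - 114.244.255.255) -> ens8
  114.244.224.0/20 (114.244.224.0 - 114.244.239.255) -> ens10
More-specific entries that do NOT match:
  114.244.230.48/29 (114.244.230.48 - 114.244.230.55) does not contain 114.244.230.20
  114.244.226.0/27 (114.244.226.0 - 114.244.226.31) does not contain 114.244.230.20
  114.244.238.0/23 (114.244.238.0 - 114.244.239.255) does not contain 114.244.230.20
Longest matching prefix is /20 -> interface ens10.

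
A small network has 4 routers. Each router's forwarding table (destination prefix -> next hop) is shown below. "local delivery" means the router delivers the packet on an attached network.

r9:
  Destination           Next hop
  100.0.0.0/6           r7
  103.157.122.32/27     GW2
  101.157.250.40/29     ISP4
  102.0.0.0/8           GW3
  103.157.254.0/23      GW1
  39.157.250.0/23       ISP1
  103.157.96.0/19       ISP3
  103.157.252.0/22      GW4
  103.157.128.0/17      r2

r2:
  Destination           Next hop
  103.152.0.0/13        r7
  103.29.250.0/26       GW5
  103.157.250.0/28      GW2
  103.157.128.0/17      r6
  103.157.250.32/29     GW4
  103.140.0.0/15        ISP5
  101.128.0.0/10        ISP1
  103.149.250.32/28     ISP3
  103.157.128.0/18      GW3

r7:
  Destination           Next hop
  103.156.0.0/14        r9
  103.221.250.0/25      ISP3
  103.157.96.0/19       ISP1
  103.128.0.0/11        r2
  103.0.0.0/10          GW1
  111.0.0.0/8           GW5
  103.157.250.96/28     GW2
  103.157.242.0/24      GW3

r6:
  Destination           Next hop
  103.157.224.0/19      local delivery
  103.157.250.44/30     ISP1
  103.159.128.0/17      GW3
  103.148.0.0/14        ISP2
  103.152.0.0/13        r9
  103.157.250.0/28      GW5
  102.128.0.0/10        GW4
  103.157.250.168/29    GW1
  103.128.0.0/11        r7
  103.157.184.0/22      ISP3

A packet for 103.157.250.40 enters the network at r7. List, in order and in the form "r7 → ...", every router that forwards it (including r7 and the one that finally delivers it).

At r7: longest match for 103.157.250.40 is 103.156.0.0/14 -> r9
At r9: longest match for 103.157.250.40 is 103.157.128.0/17 -> r2
At r2: longest match for 103.157.250.40 is 103.157.128.0/17 -> r6
At r6: longest match for 103.157.250.40 is 103.157.224.0/19 -> local delivery

r7 → r9 → r2 → r6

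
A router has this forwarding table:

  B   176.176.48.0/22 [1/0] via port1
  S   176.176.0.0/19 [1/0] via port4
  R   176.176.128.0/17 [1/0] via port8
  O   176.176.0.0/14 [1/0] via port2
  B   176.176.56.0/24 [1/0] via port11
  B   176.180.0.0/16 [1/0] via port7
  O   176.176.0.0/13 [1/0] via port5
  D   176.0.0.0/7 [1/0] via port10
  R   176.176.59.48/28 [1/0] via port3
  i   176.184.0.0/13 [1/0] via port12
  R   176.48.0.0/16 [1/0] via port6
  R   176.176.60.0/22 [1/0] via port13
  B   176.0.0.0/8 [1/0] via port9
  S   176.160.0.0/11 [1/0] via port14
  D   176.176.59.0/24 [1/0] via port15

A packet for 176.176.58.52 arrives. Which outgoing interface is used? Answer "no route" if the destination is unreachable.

port2

Routes whose prefix contains 176.176.58.52:
  176.0.0.0/7 (176.0.0.0 - 177.255.255.255) -> port10
  176.0.0.0/8 (176.0.0.0 - 176.255.255.255) -> port9
  176.160.0.0/11 (176.160.0.0 - 176.191.255.255) -> port14
  176.176.0.0/13 (176.176.0.0 - 176.183.255.255) -> port5
  176.176.0.0/14 (176.176.0.0 - 176.179.255.255) -> port2
More-specific entries that do NOT match:
  176.176.59.48/28 (176.176.59.48 - 176.176.59.63) does not contain 176.176.58.52
  176.176.56.0/24 (176.176.56.0 - 176.176.56.255) does not contain 176.176.58.52
  176.176.59.0/24 (176.176.59.0 - 176.176.59.255) does not contain 176.176.58.52
  176.176.48.0/22 (176.176.48.0 - 176.176.51.255) does not contain 176.176.58.52
  176.176.60.0/22 (176.176.60.0 - 176.176.63.255) does not contain 176.176.58.52
  176.176.0.0/19 (176.176.0.0 - 176.176.31.255) does not contain 176.176.58.52
  176.176.128.0/17 (176.176.128.0 - 176.176.255.255) does not contain 176.176.58.52
  176.180.0.0/16 (176.180.0.0 - 176.180.255.255) does not contain 176.176.58.52
  176.48.0.0/16 (176.48.0.0 - 176.48.255.255) does not contain 176.176.58.52
Longest matching prefix is /14 -> interface port2.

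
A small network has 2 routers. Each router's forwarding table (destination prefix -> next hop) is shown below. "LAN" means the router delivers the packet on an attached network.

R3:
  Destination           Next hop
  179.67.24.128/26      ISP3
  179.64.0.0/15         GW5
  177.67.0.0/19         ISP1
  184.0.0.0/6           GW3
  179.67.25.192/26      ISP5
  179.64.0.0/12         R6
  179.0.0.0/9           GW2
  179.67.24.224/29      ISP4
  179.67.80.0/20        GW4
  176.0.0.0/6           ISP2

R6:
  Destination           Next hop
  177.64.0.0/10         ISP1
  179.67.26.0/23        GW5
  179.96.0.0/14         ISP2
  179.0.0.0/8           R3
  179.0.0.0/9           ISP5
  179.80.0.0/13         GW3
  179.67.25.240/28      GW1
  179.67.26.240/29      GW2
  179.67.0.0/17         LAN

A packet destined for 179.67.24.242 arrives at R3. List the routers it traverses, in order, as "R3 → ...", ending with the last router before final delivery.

At R3: longest match for 179.67.24.242 is 179.64.0.0/12 -> R6
At R6: longest match for 179.67.24.242 is 179.67.0.0/17 -> LAN

R3 → R6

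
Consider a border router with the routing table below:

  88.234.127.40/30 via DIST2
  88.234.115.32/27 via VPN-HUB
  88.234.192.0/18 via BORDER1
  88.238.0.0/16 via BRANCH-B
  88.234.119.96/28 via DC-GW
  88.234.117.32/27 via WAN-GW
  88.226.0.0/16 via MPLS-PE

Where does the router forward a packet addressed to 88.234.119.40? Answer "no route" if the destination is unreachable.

No entry's prefix contains 88.234.119.40; there is no default route.

no route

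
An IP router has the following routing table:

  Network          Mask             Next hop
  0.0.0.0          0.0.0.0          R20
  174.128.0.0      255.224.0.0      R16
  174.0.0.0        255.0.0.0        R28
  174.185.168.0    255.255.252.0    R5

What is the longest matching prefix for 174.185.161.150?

Entries matching 174.185.161.150:
  0.0.0.0/0 (default, matches everything)
  174.0.0.0/8 (174.0.0.0 - 174.255.255.255)
Most specific is 174.0.0.0/8.

174.0.0.0/8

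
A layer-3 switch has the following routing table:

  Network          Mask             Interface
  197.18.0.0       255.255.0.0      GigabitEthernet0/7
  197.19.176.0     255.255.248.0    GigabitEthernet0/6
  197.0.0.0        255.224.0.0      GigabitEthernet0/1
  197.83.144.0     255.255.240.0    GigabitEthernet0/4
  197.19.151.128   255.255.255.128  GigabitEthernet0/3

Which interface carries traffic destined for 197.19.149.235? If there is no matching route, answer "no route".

GigabitEthernet0/1

Routes whose prefix contains 197.19.149.235:
  197.0.0.0/11 (197.0.0.0 - 197.31.255.255) -> GigabitEthernet0/1
More-specific entries that do NOT match:
  197.19.151.128/25 (197.19.151.128 - 197.19.151.255) does not contain 197.19.149.235
  197.19.176.0/21 (197.19.176.0 - 197.19.183.255) does not contain 197.19.149.235
  197.83.144.0/20 (197.83.144.0 - 197.83.159.255) does not contain 197.19.149.235
  197.18.0.0/16 (197.18.0.0 - 197.18.255.255) does not contain 197.19.149.235
Longest matching prefix is /11 -> interface GigabitEthernet0/1.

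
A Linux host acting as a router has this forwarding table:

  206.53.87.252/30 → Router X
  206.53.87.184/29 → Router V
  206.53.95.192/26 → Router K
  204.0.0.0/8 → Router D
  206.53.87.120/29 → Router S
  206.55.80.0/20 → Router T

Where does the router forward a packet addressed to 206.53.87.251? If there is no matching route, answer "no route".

no route

No entry's prefix contains 206.53.87.251; there is no default route.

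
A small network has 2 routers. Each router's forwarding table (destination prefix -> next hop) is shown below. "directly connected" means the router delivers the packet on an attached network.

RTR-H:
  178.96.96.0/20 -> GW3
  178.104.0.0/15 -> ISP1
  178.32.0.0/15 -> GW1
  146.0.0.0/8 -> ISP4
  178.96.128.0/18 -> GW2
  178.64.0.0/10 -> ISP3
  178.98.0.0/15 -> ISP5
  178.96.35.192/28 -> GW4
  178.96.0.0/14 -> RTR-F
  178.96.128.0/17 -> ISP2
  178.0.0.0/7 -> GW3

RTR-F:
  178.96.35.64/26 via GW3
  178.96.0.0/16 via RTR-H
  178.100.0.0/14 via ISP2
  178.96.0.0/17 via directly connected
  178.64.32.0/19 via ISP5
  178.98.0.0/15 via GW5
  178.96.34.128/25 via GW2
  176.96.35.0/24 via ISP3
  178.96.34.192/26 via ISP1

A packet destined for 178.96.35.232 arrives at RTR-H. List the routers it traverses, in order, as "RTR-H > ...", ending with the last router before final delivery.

At RTR-H: longest match for 178.96.35.232 is 178.96.0.0/14 -> RTR-F
At RTR-F: longest match for 178.96.35.232 is 178.96.0.0/17 -> directly connected

RTR-H > RTR-F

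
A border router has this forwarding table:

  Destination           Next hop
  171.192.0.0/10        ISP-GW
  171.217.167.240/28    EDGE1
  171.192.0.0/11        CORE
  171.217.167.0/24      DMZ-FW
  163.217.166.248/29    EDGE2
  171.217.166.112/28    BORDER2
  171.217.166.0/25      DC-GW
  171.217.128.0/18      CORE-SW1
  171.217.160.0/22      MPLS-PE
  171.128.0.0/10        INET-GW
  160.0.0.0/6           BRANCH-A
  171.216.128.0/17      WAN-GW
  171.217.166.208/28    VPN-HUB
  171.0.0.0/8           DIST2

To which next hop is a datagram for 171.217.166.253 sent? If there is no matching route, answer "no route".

CORE-SW1

Routes whose prefix contains 171.217.166.253:
  171.0.0.0/8 (171.0.0.0 - 171.255.255.255) -> DIST2
  171.192.0.0/10 (171.192.0.0 - 171.255.255.255) -> ISP-GW
  171.192.0.0/11 (171.192.0.0 - 171.223.255.255) -> CORE
  171.217.128.0/18 (171.217.128.0 - 171.217.191.255) -> CORE-SW1
More-specific entries that do NOT match:
  163.217.166.248/29 (163.217.166.248 - 163.217.166.255) does not contain 171.217.166.253
  171.217.167.240/28 (171.217.167.240 - 171.217.167.255) does not contain 171.217.166.253
  171.217.166.112/28 (171.217.166.112 - 171.217.166.127) does not contain 171.217.166.253
  171.217.166.208/28 (171.217.166.208 - 171.217.166.223) does not contain 171.217.166.253
  171.217.166.0/25 (171.217.166.0 - 171.217.166.127) does not contain 171.217.166.253
  171.217.167.0/24 (171.217.167.0 - 171.217.167.255) does not contain 171.217.166.253
  171.217.160.0/22 (171.217.160.0 - 171.217.163.255) does not contain 171.217.166.253
Longest matching prefix is /18 -> next hop CORE-SW1.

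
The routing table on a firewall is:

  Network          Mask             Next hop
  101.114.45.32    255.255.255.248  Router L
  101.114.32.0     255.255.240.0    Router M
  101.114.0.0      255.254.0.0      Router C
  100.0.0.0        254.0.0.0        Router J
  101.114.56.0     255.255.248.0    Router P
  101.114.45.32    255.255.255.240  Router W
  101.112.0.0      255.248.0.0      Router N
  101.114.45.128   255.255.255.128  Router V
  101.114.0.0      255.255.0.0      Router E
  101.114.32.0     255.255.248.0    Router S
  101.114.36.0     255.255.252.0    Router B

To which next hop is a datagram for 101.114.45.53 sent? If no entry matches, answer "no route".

Router M

Routes whose prefix contains 101.114.45.53:
  100.0.0.0/7 (100.0.0.0 - 101.255.255.255) -> Router J
  101.112.0.0/13 (101.112.0.0 - 101.119.255.255) -> Router N
  101.114.0.0/15 (101.114.0.0 - 101.115.255.255) -> Router C
  101.114.0.0/16 (101.114.0.0 - 101.114.255.255) -> Router E
  101.114.32.0/20 (101.114.32.0 - 101.114.47.255) -> Router M
More-specific entries that do NOT match:
  101.114.45.32/29 (101.114.45.32 - 101.114.45.39) does not contain 101.114.45.53
  101.114.45.32/28 (101.114.45.32 - 101.114.45.47) does not contain 101.114.45.53
  101.114.45.128/25 (101.114.45.128 - 101.114.45.255) does not contain 101.114.45.53
  101.114.36.0/22 (101.114.36.0 - 101.114.39.255) does not contain 101.114.45.53
  101.114.56.0/21 (101.114.56.0 - 101.114.63.255) does not contain 101.114.45.53
  101.114.32.0/21 (101.114.32.0 - 101.114.39.255) does not contain 101.114.45.53
Longest matching prefix is /20 -> next hop Router M.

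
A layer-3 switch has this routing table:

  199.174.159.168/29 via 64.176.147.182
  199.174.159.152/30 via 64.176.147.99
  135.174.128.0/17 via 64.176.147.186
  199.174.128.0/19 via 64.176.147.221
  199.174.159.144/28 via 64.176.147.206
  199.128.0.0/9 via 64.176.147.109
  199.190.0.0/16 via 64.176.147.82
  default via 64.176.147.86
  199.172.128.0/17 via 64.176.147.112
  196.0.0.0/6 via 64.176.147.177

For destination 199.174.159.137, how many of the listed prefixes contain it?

Prefixes containing 199.174.159.137:
  0.0.0.0/0 (default, matches everything)
  196.0.0.0/6 (196.0.0.0 - 199.255.255.255)
  199.128.0.0/9 (199.128.0.0 - 199.255.255.255)
  199.174.128.0/19 (199.174.128.0 - 199.174.159.255)
Total matching entries: 4.

4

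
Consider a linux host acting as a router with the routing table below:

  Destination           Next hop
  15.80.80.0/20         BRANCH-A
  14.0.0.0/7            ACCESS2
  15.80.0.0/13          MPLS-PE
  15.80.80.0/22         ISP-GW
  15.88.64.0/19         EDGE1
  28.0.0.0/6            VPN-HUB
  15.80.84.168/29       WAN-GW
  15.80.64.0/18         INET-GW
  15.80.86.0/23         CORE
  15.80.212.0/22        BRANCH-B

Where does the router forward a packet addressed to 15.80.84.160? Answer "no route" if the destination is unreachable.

Routes whose prefix contains 15.80.84.160:
  14.0.0.0/7 (14.0.0.0 - 15.255.255.255) -> ACCESS2
  15.80.0.0/13 (15.80.0.0 - 15.87.255.255) -> MPLS-PE
  15.80.64.0/18 (15.80.64.0 - 15.80.127.255) -> INET-GW
  15.80.80.0/20 (15.80.80.0 - 15.80.95.255) -> BRANCH-A
More-specific entries that do NOT match:
  15.80.84.168/29 (15.80.84.168 - 15.80.84.175) does not contain 15.80.84.160
  15.80.86.0/23 (15.80.86.0 - 15.80.87.255) does not contain 15.80.84.160
  15.80.80.0/22 (15.80.80.0 - 15.80.83.255) does not contain 15.80.84.160
  15.80.212.0/22 (15.80.212.0 - 15.80.215.255) does not contain 15.80.84.160
Longest matching prefix is /20 -> next hop BRANCH-A.

BRANCH-A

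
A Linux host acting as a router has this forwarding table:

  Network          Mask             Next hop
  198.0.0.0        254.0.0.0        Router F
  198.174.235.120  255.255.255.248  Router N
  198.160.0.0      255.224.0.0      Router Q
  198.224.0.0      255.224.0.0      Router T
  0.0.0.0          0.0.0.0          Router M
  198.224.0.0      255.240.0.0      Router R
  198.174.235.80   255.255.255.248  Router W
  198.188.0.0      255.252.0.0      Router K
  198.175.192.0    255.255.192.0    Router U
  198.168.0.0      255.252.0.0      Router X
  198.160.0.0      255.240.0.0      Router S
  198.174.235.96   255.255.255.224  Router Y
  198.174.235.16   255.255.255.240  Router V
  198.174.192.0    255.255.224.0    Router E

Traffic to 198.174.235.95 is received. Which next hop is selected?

Routes whose prefix contains 198.174.235.95:
  0.0.0.0/0 (default, matches everything) -> Router M
  198.0.0.0/7 (198.0.0.0 - 199.255.255.255) -> Router F
  198.160.0.0/11 (198.160.0.0 - 198.191.255.255) -> Router Q
  198.160.0.0/12 (198.160.0.0 - 198.175.255.255) -> Router S
More-specific entries that do NOT match:
  198.174.235.120/29 (198.174.235.120 - 198.174.235.127) does not contain 198.174.235.95
  198.174.235.80/29 (198.174.235.80 - 198.174.235.87) does not contain 198.174.235.95
  198.174.235.16/28 (198.174.235.16 - 198.174.235.31) does not contain 198.174.235.95
  198.174.235.96/27 (198.174.235.96 - 198.174.235.127) does not contain 198.174.235.95
  198.174.192.0/19 (198.174.192.0 - 198.174.223.255) does not contain 198.174.235.95
  198.175.192.0/18 (198.175.192.0 - 198.175.255.255) does not contain 198.174.235.95
  198.188.0.0/14 (198.188.0.0 - 198.191.255.255) does not contain 198.174.235.95
  198.168.0.0/14 (198.168.0.0 - 198.171.255.255) does not contain 198.174.235.95
Longest matching prefix is /12 -> next hop Router S.

Router S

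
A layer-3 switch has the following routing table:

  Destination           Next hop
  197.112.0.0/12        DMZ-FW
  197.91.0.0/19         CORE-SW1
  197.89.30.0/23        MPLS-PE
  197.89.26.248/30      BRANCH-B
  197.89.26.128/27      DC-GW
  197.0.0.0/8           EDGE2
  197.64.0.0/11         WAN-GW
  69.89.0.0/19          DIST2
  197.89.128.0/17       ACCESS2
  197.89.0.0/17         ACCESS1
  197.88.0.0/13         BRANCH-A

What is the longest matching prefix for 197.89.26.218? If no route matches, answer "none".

Entries matching 197.89.26.218:
  197.0.0.0/8 (197.0.0.0 - 197.255.255.255)
  197.64.0.0/11 (197.64.0.0 - 197.95.255.255)
  197.88.0.0/13 (197.88.0.0 - 197.95.255.255)
  197.89.0.0/17 (197.89.0.0 - 197.89.127.255)
Most specific is 197.89.0.0/17.

197.89.0.0/17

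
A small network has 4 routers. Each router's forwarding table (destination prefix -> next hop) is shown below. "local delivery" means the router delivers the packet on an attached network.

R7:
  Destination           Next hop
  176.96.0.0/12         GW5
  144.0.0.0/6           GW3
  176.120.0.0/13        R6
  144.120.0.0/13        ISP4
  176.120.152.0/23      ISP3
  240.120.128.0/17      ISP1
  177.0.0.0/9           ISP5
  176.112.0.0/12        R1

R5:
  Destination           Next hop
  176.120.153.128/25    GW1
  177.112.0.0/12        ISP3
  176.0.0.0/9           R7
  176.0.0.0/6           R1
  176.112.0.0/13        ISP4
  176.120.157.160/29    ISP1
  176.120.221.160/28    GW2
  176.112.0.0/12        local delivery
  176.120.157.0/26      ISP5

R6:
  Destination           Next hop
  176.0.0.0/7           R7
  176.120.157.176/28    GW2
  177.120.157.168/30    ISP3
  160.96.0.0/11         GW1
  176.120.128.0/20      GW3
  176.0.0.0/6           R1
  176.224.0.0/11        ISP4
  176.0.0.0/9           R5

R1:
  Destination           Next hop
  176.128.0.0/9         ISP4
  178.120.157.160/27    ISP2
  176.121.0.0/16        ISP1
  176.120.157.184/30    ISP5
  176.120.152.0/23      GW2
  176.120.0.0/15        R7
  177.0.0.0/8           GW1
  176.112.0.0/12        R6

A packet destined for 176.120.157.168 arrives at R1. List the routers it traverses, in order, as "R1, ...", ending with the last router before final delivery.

R1, R7, R6, R5

At R1: longest match for 176.120.157.168 is 176.120.0.0/15 -> R7
At R7: longest match for 176.120.157.168 is 176.120.0.0/13 -> R6
At R6: longest match for 176.120.157.168 is 176.0.0.0/9 -> R5
At R5: longest match for 176.120.157.168 is 176.112.0.0/12 -> local delivery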